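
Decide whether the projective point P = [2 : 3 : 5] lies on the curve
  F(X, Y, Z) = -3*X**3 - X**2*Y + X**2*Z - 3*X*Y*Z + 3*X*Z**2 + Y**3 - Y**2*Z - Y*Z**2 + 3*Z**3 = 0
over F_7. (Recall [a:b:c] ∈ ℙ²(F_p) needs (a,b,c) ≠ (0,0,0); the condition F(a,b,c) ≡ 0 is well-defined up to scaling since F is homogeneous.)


F(2,3,5) ≡ 4 (mod 7); P is NOT on the curve.

Evaluate F(2, 3, 5) term-by-term (mod 7).
  -3*X**3 ↦ -3·8·1·1 = -24
  -X**2*Y ↦ -1·4·3·1 = -12
  X**2*Z ↦ 1·4·1·5 = 20
  -3*X*Y*Z ↦ -3·2·3·5 = -90
  3*X*Z**2 ↦ 3·2·1·25 = 150
  Y**3 ↦ 1·1·27·1 = 27
  -Y**2*Z ↦ -1·1·9·5 = -45
  -Y*Z**2 ↦ -1·1·3·25 = -75
  3*Z**3 ↦ 3·1·1·125 = 375
Sum: F(2, 3, 5) = (-24) + (-12) + (20) + (-90) + (150) + (27) + (-45) + (-75) + (375) = 326.
Reducing mod 7: 326 ≡ 4 (mod 7).
Since F(a, b, c) ≡ 4 ≠ 0 (mod 7), P does NOT lie on the curve.


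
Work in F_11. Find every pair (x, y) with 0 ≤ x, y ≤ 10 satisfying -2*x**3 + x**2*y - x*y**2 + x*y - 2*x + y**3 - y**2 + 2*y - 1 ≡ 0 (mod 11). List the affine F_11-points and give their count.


Affine F_11-points: {(0, 4), (2, 7), (2, 8), (2, 10), (4, 8), (4, 9), (4, 10), (5, 4), (6, 1), (6, 5), (7, 3), (8, 4), (9, 8), (10, 6), (10, 10)}; count = 15.

For each of the 121 pairs (x, y) ∈ F_11², evaluate f(x, y) mod 11. Record the zeros.
  x = 0: [0↦10, 1↦1, 2↦7, 3↦1, 4↦0, 5↦10, 6↦4, 7↦10, 8↦1, 9↦5, 10↦6]  zeros at y ∈ {4}
  x = 1: [0↦6, 1↦9, 2↦3, 3↦5, 4↦10, 5↦2, 6↦9, 7↦4, 8↦4, 9↦4, 10↦10]  zeros at y ∈ ∅
  x = 2: [0↦1, 1↦7, 2↦2, 3↦3, 4↦5, 5↦3, 6↦3, 7↦0, 8↦0, 9↦9, 10↦0]  zeros at y ∈ {7, 8, 10}
  x = 3: [0↦5, 1↦5, 2↦3, 3↦5, 4↦6, 5↦1, 6↦7, 7↦8, 8↦10, 9↦8, 10↦8]  zeros at y ∈ ∅
  x = 4: [0↦6, 1↦2, 2↦5, 3↦10, 4↦1, 5↦6, 6↦9, 7↦5, 8↦0, 9↦0, 10↦0]  zeros at y ∈ {8, 9, 10}
  x = 5: [0↦3, 1↦8, 2↦7, 3↦6, 4↦0, 5↦6, 6↦8, 7↦1, 8↦2, 9↦6, 10↦8]  zeros at y ∈ {4}
  x = 6: [0↦6, 1↦0, 2↦8, 3↦3, 4↦2, 5↦0, 6↦3, 7↦6, 8↦4, 9↦3, 10↦9]  zeros at y ∈ {1, 5}
  x = 7: [0↦3, 1↦10, 2↦7, 3↦0, 4↦6, 5↦9, 6↦4, 7↦8, 8↦5, 9↦1, 10↦2]  zeros at y ∈ {3}
  x = 8: [0↦4, 1↦4, 2↦3, 3↦7, 4↦0, 5↦10, 6↦10, 7↦6, 8↦4, 9↦10, 10↦8]  zeros at y ∈ {4}
  x = 9: [0↦8, 1↦3, 2↦6, 3↦1, 4↦5, 5↦2, 6↦9, 7↦10, 8↦0, 9↦7, 10↦4]  zeros at y ∈ {8}
  x = 10: [0↦3, 1↦6, 2↦4, 3↦3, 4↦9, 5↦6, 6↦0, 7↦8, 8↦3, 9↦2, 10↦0]  zeros at y ∈ {6, 10}
Collecting zeros: affine points = {(0, 4), (2, 7), (2, 8), (2, 10), (4, 8), (4, 9), (4, 10), (5, 4), (6, 1), (6, 5), (7, 3), (8, 4), (9, 8), (10, 6), (10, 10)}.
Total count |C(F_11)_aff| = 15.


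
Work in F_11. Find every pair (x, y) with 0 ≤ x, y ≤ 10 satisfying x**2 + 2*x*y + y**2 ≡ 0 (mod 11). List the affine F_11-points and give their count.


Affine F_11-points: {(0, 0), (1, 10), (2, 9), (3, 8), (4, 7), (5, 6), (6, 5), (7, 4), (8, 3), (9, 2), (10, 1)}; count = 11.

For each of the 121 pairs (x, y) ∈ F_11², evaluate f(x, y) mod 11. Record the zeros.
  x = 0: [0↦0, 1↦1, 2↦4, 3↦9, 4↦5, 5↦3, 6↦3, 7↦5, 8↦9, 9↦4, 10↦1]  zeros at y ∈ {0}
  x = 1: [0↦1, 1↦4, 2↦9, 3↦5, 4↦3, 5↦3, 6↦5, 7↦9, 8↦4, 9↦1, 10↦0]  zeros at y ∈ {10}
  x = 2: [0↦4, 1↦9, 2↦5, 3↦3, 4↦3, 5↦5, 6↦9, 7↦4, 8↦1, 9↦0, 10↦1]  zeros at y ∈ {9}
  x = 3: [0↦9, 1↦5, 2↦3, 3↦3, 4↦5, 5↦9, 6↦4, 7↦1, 8↦0, 9↦1, 10↦4]  zeros at y ∈ {8}
  x = 4: [0↦5, 1↦3, 2↦3, 3↦5, 4↦9, 5↦4, 6↦1, 7↦0, 8↦1, 9↦4, 10↦9]  zeros at y ∈ {7}
  x = 5: [0↦3, 1↦3, 2↦5, 3↦9, 4↦4, 5↦1, 6↦0, 7↦1, 8↦4, 9↦9, 10↦5]  zeros at y ∈ {6}
  x = 6: [0↦3, 1↦5, 2↦9, 3↦4, 4↦1, 5↦0, 6↦1, 7↦4, 8↦9, 9↦5, 10↦3]  zeros at y ∈ {5}
  x = 7: [0↦5, 1↦9, 2↦4, 3↦1, 4↦0, 5↦1, 6↦4, 7↦9, 8↦5, 9↦3, 10↦3]  zeros at y ∈ {4}
  x = 8: [0↦9, 1↦4, 2↦1, 3↦0, 4↦1, 5↦4, 6↦9, 7↦5, 8↦3, 9↦3, 10↦5]  zeros at y ∈ {3}
  x = 9: [0↦4, 1↦1, 2↦0, 3↦1, 4↦4, 5↦9, 6↦5, 7↦3, 8↦3, 9↦5, 10↦9]  zeros at y ∈ {2}
  x = 10: [0↦1, 1↦0, 2↦1, 3↦4, 4↦9, 5↦5, 6↦3, 7↦3, 8↦5, 9↦9, 10↦4]  zeros at y ∈ {1}
Collecting zeros: affine points = {(0, 0), (1, 10), (2, 9), (3, 8), (4, 7), (5, 6), (6, 5), (7, 4), (8, 3), (9, 2), (10, 1)}.
Total count |C(F_11)_aff| = 11.


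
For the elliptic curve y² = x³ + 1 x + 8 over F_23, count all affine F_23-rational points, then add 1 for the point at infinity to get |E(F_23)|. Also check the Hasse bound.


Affine points = {(0, 10), (0, 13), (2, 8), (2, 15), (5, 0), (6, 0), (7, 6), (7, 17), (10, 11), (10, 12), (11, 4), (11, 19), (12, 0), (14, 11), (14, 12), (16, 7), (16, 16), (17, 4), (17, 19), (18, 4), (18, 19), (19, 3), (19, 20), (20, 1), (20, 22), (22, 11), (22, 12)}; affine count = 27; |E(F_23)| = 28.

Discriminant check: Δ ∝ 4a³ + 27b² = 4·1³ + 27·8² = 4·1 + 27·64 ≡ 7 (mod 23). Nonzero ⇒ E is nonsingular.
For each x ∈ F_23, compute rhs = x³ + 1·x + 8 mod 23, then count y ∈ F_23 with y² ≡ rhs.
  x = 0: rhs = 8, matching y values: 10, 13 (2 points).
  x = 1: rhs = 10, matching y values: none (0 points).
  x = 2: rhs = 18, matching y values: 8, 15 (2 points).
  x = 3: rhs = 15, matching y values: none (0 points).
  x = 4: rhs = 7, matching y values: none (0 points).
  x = 5: rhs = 0, matching y values: 0 (1 points).
  x = 6: rhs = 0, matching y values: 0 (1 points).
  x = 7: rhs = 13, matching y values: 6, 17 (2 points).
  x = 8: rhs = 22, matching y values: none (0 points).
  x = 9: rhs = 10, matching y values: none (0 points).
  x = 10: rhs = 6, matching y values: 11, 12 (2 points).
  x = 11: rhs = 16, matching y values: 4, 19 (2 points).
  x = 12: rhs = 0, matching y values: 0 (1 points).
  x = 13: rhs = 10, matching y values: none (0 points).
  x = 14: rhs = 6, matching y values: 11, 12 (2 points).
  x = 15: rhs = 17, matching y values: none (0 points).
  x = 16: rhs = 3, matching y values: 7, 16 (2 points).
  x = 17: rhs = 16, matching y values: 4, 19 (2 points).
  x = 18: rhs = 16, matching y values: 4, 19 (2 points).
  x = 19: rhs = 9, matching y values: 3, 20 (2 points).
  x = 20: rhs = 1, matching y values: 1, 22 (2 points).
  x = 21: rhs = 21, matching y values: none (0 points).
  x = 22: rhs = 6, matching y values: 11, 12 (2 points).
Total affine count: 27.
Full point count |E(F_23)| = 27 + 1 = 28.
Hasse bound: |28 − (23+1)| = |4| = 4 ≤ 2√23 ≈ 9.5917 ✓.


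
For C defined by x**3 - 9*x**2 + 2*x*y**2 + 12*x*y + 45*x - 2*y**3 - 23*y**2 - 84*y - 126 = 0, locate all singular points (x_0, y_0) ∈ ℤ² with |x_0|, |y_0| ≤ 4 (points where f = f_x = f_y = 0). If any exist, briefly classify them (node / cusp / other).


Singular points: {(3, -3)}; classification: cusp.

Compute partial derivatives:
  f_x = 3*x**2 - 18*x + 2*y**2 + 12*y + 45.
  f_y = 4*x*y + 12*x - 6*y**2 - 46*y - 84.
Scan x_0 ∈ {−4, ..., 4}. For each x_0, f_y(x_0, y) is a polynomial in y; find its integer roots y ∈ {−4, ..., 4}, then test f_x and f at those candidates.
  x = -4: f_y(-4, y) = -6*y**2 - 62*y - 132; vanishes at y ∈ {-3}. (-4, -3): f_x = 147 ≠ 0.
  x = -3: f_y(-3, y) = -6*y**2 - 58*y - 120; vanishes at y ∈ {-3}. (-3, -3): f_x = 108 ≠ 0.
  x = -2: f_y(-2, y) = -6*y**2 - 54*y - 108; vanishes at y ∈ {-3}. (-2, -3): f_x = 75 ≠ 0.
  x = -1: f_y(-1, y) = -6*y**2 - 50*y - 96; vanishes at y ∈ {-3}. (-1, -3): f_x = 48 ≠ 0.
  x = 0: f_y(0, y) = -6*y**2 - 46*y - 84; vanishes at y ∈ {-3}. (0, -3): f_x = 27 ≠ 0.
  x = 1: f_y(1, y) = -6*y**2 - 42*y - 72; vanishes at y ∈ {-4, -3}. (1, -4): f_x = 14 ≠ 0; (1, -3): f_x = 12 ≠ 0.
  x = 2: f_y(2, y) = -6*y**2 - 38*y - 60; vanishes at y ∈ {-3}. (2, -3): f_x = 3 ≠ 0.
  x = 3: f_y(3, y) = -6*y**2 - 34*y - 48; vanishes at y ∈ {-3}. (3, -3): f_x = 0, f = 0 — SINGULAR.
  x = 4: f_y(4, y) = -6*y**2 - 30*y - 36; vanishes at y ∈ {-3, -2}. (4, -3): f_x = 3 ≠ 0; (4, -2): f_x = 5 ≠ 0.
Only singular point on the grid: (3, -3).
Classify: substitute x = 3 + u, y = -3 + v and expand: f = u**3 + 2*u*v**2 - 2*v**3 + v**2.
No constant or linear terms (consistent with a singular point). Quadratic part: v**2. Cubic part: u**3 + 2*u*v**2 - 2*v**3.
The quadratic part v**2 is a perfect square, so there is a single (double) tangent line v = 0, i.e. y = -3. Restricting the cubic part to that line (v = 0) leaves u**3 ≠ 0, so f is not divisible by v and the branch is v² ≈ -u**3 to lowest order — this is a cusp.
Classification: cusp.


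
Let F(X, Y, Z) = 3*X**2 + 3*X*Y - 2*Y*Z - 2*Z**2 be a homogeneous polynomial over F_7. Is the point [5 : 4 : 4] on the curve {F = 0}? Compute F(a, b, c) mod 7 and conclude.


F(5,4,4) ≡ 1 (mod 7); P is NOT on the curve.

Evaluate F(5, 4, 4) term-by-term (mod 7).
  3*X**2 ↦ 3·25·1·1 = 75
  3*X*Y ↦ 3·5·4·1 = 60
  -2*Y*Z ↦ -2·1·4·4 = -32
  -2*Z**2 ↦ -2·1·1·16 = -32
Sum: F(5, 4, 4) = (75) + (60) + (-32) + (-32) = 71.
Reducing mod 7: 71 ≡ 1 (mod 7).
Since F(a, b, c) ≡ 1 ≠ 0 (mod 7), P does NOT lie on the curve.


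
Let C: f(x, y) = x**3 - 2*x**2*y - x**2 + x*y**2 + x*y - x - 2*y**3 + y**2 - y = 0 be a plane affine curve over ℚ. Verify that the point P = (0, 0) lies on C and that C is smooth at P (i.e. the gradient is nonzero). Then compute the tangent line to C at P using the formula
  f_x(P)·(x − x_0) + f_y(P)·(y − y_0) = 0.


Tangent line at P: -x - y = 0.

Step 1: f(0, 0) = 0, so P lies on C.
Step 2: partial derivatives
  f_x(x, y) = 3*x**2 - 4*x*y - 2*x + y**2 + y - 1, f_y(x, y) = -2*x**2 + 2*x*y + x - 6*y**2 + 2*y - 1.
  f_x(P) = -1, f_y(P) = -1 (gradient nonzero, so P is smooth).
Step 3: tangent line at P: -1·(x − 0) + -1·(y − 0) = 0.
Expanding: -x - y = 0.


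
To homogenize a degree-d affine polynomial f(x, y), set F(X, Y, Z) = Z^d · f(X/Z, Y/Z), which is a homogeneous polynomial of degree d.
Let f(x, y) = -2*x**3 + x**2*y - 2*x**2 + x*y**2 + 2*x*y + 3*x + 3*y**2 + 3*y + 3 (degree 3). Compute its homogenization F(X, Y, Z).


F(X, Y, Z) = -2*X**3 + X**2*Y - 2*X**2*Z + X*Y**2 + 2*X*Y*Z + 3*X*Z**2 + 3*Y**2*Z + 3*Y*Z**2 + 3*Z**3

deg(f) = 3.
Substitute x = X/Z, y = Y/Z into f, then multiply by Z^3.
  monomial -2·x^3·y^0 ↦ -2·X^3·Y^0·Z^0.
  monomial 1·x^2·y^1 ↦ 1·X^2·Y^1·Z^0.
  monomial -2·x^2·y^0 ↦ -2·X^2·Y^0·Z^1.
  monomial 1·x^1·y^2 ↦ 1·X^1·Y^2·Z^0.
  monomial 2·x^1·y^1 ↦ 2·X^1·Y^1·Z^1.
  monomial 3·x^1·y^0 ↦ 3·X^1·Y^0·Z^2.
  monomial 3·x^0·y^2 ↦ 3·X^0·Y^2·Z^1.
  monomial 3·x^0·y^1 ↦ 3·X^0·Y^1·Z^2.
  monomial 3·x^0·y^0 ↦ 3·X^0·Y^0·Z^3.
Collecting: F(X, Y, Z) = -2*X**3 + X**2*Y - 2*X**2*Z + X*Y**2 + 2*X*Y*Z + 3*X*Z**2 + 3*Y**2*Z + 3*Y*Z**2 + 3*Z**3.


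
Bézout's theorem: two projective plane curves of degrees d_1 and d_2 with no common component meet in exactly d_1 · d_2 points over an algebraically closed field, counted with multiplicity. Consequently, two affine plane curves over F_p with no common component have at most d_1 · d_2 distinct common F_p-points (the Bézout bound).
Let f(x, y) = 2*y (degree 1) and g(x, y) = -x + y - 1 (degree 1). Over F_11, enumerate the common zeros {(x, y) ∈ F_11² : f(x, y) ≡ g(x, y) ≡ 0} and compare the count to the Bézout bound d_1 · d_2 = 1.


Common zeros: {(10, 0)}; count = 1; Bézout bound = 1.

deg(f) = 1, deg(g) = 1, so Bézout bound = 1.
Scan x ∈ F_11. For each x, list the y ∈ F_11 with f(x, y) ≡ 0 and those with g(x, y) ≡ 0 (mod 11); the common zeros in that column are the intersection.
  x = 0: f ≡ 0 at y ∈ {0}; g ≡ 0 at y ∈ {1}; common: ∅.
  x = 1: f ≡ 0 at y ∈ {0}; g ≡ 0 at y ∈ {2}; common: ∅.
  x = 2: f ≡ 0 at y ∈ {0}; g ≡ 0 at y ∈ {3}; common: ∅.
  x = 3: f ≡ 0 at y ∈ {0}; g ≡ 0 at y ∈ {4}; common: ∅.
  x = 4: f ≡ 0 at y ∈ {0}; g ≡ 0 at y ∈ {5}; common: ∅.
  x = 5: f ≡ 0 at y ∈ {0}; g ≡ 0 at y ∈ {6}; common: ∅.
  x = 6: f ≡ 0 at y ∈ {0}; g ≡ 0 at y ∈ {7}; common: ∅.
  x = 7: f ≡ 0 at y ∈ {0}; g ≡ 0 at y ∈ {8}; common: ∅.
  x = 8: f ≡ 0 at y ∈ {0}; g ≡ 0 at y ∈ {9}; common: ∅.
  x = 9: f ≡ 0 at y ∈ {0}; g ≡ 0 at y ∈ {10}; common: ∅.
  x = 10: f ≡ 0 at y ∈ {0}; g ≡ 0 at y ∈ {0}; common: {0}.
Collecting: common zeros = {(10, 0)}, so the count is 1.
Comparison with the Bézout bound: 1 ≤ 1 = deg(f)·deg(g), as expected for curves with no common component (the bound is attained).


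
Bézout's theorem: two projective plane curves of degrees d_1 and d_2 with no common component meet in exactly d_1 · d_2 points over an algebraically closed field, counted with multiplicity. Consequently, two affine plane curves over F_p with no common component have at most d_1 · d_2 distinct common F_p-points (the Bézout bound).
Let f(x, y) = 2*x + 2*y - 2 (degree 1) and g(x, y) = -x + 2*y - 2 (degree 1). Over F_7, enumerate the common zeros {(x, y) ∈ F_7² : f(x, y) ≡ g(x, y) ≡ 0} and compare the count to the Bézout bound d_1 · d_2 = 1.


Common zeros: {(0, 1)}; count = 1; Bézout bound = 1.

deg(f) = 1, deg(g) = 1, so Bézout bound = 1.
Scan x ∈ F_7. For each x, list the y ∈ F_7 with f(x, y) ≡ 0 and those with g(x, y) ≡ 0 (mod 7); the common zeros in that column are the intersection.
  x = 0: f ≡ 0 at y ∈ {1}; g ≡ 0 at y ∈ {1}; common: {1}.
  x = 1: f ≡ 0 at y ∈ {0}; g ≡ 0 at y ∈ {5}; common: ∅.
  x = 2: f ≡ 0 at y ∈ {6}; g ≡ 0 at y ∈ {2}; common: ∅.
  x = 3: f ≡ 0 at y ∈ {5}; g ≡ 0 at y ∈ {6}; common: ∅.
  x = 4: f ≡ 0 at y ∈ {4}; g ≡ 0 at y ∈ {3}; common: ∅.
  x = 5: f ≡ 0 at y ∈ {3}; g ≡ 0 at y ∈ {0}; common: ∅.
  x = 6: f ≡ 0 at y ∈ {2}; g ≡ 0 at y ∈ {4}; common: ∅.
Collecting: common zeros = {(0, 1)}, so the count is 1.
Comparison with the Bézout bound: 1 ≤ 1 = deg(f)·deg(g), as expected for curves with no common component (the bound is attained).


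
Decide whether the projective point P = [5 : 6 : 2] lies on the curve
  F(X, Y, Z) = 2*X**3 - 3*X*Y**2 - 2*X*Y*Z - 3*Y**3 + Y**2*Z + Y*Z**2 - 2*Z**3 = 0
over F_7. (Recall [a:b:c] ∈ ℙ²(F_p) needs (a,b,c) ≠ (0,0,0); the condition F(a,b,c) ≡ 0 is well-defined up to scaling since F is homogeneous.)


F(5,6,2) ≡ 2 (mod 7); P is NOT on the curve.

Evaluate F(5, 6, 2) term-by-term (mod 7).
  2*X**3 ↦ 2·125·1·1 = 250
  -3*X*Y**2 ↦ -3·5·36·1 = -540
  -2*X*Y*Z ↦ -2·5·6·2 = -120
  -3*Y**3 ↦ -3·1·216·1 = -648
  Y**2*Z ↦ 1·1·36·2 = 72
  Y*Z**2 ↦ 1·1·6·4 = 24
  -2*Z**3 ↦ -2·1·1·8 = -16
Sum: F(5, 6, 2) = (250) + (-540) + (-120) + (-648) + (72) + (24) + (-16) = -978.
Reducing mod 7: -978 ≡ 2 (mod 7).
Since F(a, b, c) ≡ 2 ≠ 0 (mod 7), P does NOT lie on the curve.


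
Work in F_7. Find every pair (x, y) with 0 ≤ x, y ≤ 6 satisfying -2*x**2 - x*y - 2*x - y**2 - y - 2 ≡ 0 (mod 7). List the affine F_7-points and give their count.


Affine F_7-points: {(0, 3), (1, 2), (1, 3), (2, 0), (2, 4), (4, 0), (4, 2)}; count = 7.

For each of the 49 pairs (x, y) ∈ F_7², evaluate f(x, y) mod 7. Record the zeros.
  x = 0: [0↦5, 1↦3, 2↦6, 3↦0, 4↦6, 5↦3, 6↦5]  zeros at y ∈ {3}
  x = 1: [0↦1, 1↦5, 2↦0, 3↦0, 4↦5, 5↦1, 6↦2]  zeros at y ∈ {2, 3}
  x = 2: [0↦0, 1↦3, 2↦4, 3↦3, 4↦0, 5↦2, 6↦2]  zeros at y ∈ {0, 4}
  x = 3: [0↦2, 1↦4, 2↦4, 3↦2, 4↦5, 5↦6, 6↦5]  zeros at y ∈ ∅
  x = 4: [0↦0, 1↦1, 2↦0, 3↦4, 4↦6, 5↦6, 6↦4]  zeros at y ∈ {0, 2}
  x = 5: [0↦1, 1↦1, 2↦6, 3↦2, 4↦3, 5↦2, 6↦6]  zeros at y ∈ ∅
  x = 6: [0↦5, 1↦4, 2↦1, 3↦3, 4↦3, 5↦1, 6↦4]  zeros at y ∈ ∅
Collecting zeros: affine points = {(0, 3), (1, 2), (1, 3), (2, 0), (2, 4), (4, 0), (4, 2)}.
Total count |C(F_7)_aff| = 7.


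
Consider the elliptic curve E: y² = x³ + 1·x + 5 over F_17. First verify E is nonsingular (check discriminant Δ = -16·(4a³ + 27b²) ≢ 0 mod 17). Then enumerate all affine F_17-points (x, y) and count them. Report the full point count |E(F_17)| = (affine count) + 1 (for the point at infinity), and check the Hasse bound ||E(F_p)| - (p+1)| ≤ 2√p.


Affine points = {(2, 7), (2, 10), (3, 1), (3, 16), (5, 4), (5, 13), (7, 7), (7, 10), (8, 7), (8, 10), (11, 2), (11, 15), (14, 3), (14, 14)}; affine count = 14; |E(F_17)| = 15.

Discriminant check: Δ ∝ 4a³ + 27b² = 4·1³ + 27·5² = 4·1 + 27·25 ≡ 16 (mod 17). Nonzero ⇒ E is nonsingular.
For each x ∈ F_17, compute rhs = x³ + 1·x + 5 mod 17, then count y ∈ F_17 with y² ≡ rhs.
  x = 0: rhs = 5, matching y values: none (0 points).
  x = 1: rhs = 7, matching y values: none (0 points).
  x = 2: rhs = 15, matching y values: 7, 10 (2 points).
  x = 3: rhs = 1, matching y values: 1, 16 (2 points).
  x = 4: rhs = 5, matching y values: none (0 points).
  x = 5: rhs = 16, matching y values: 4, 13 (2 points).
  x = 6: rhs = 6, matching y values: none (0 points).
  x = 7: rhs = 15, matching y values: 7, 10 (2 points).
  x = 8: rhs = 15, matching y values: 7, 10 (2 points).
  x = 9: rhs = 12, matching y values: none (0 points).
  x = 10: rhs = 12, matching y values: none (0 points).
  x = 11: rhs = 4, matching y values: 2, 15 (2 points).
  x = 12: rhs = 11, matching y values: none (0 points).
  x = 13: rhs = 5, matching y values: none (0 points).
  x = 14: rhs = 9, matching y values: 3, 14 (2 points).
  x = 15: rhs = 12, matching y values: none (0 points).
  x = 16: rhs = 3, matching y values: none (0 points).
Total affine count: 14.
Full point count |E(F_17)| = 14 + 1 = 15.
Hasse bound: |15 − (17+1)| = |-3| = 3 ≤ 2√17 ≈ 8.2462 ✓.


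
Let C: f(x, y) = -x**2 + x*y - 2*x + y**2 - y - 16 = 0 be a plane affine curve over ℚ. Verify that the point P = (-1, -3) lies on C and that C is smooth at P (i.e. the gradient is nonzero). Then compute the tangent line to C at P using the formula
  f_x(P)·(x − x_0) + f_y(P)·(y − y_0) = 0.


Tangent line at P: -3*x - 8*y - 27 = 0.

Step 1: f(-1, -3) = 0, so P lies on C.
Step 2: partial derivatives
  f_x(x, y) = -2*x + y - 2, f_y(x, y) = x + 2*y - 1.
  f_x(P) = -3, f_y(P) = -8 (gradient nonzero, so P is smooth).
Step 3: tangent line at P: -3·(x − -1) + -8·(y − -3) = 0.
Expanding: -3*x - 8*y - 27 = 0.


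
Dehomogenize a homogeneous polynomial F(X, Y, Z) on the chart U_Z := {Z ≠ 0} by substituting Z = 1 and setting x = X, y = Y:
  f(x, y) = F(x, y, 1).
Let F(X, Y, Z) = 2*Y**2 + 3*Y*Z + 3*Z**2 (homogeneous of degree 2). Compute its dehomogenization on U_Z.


f(x, y) = 2*y**2 + 3*y + 3

On U_Z we set Z = 1. Each monomial c·X^i·Y^j·Z^k in F becomes c·x^i·y^j·1^k = c·x^i·y^j.
Substituting Z = 1: F(X, Y, 1) = 2*y**2 + 3*y + 3.
Note: deg(f) ≤ deg(F) = 2; strict inequality happens when F is divisible by Z (lost terms).


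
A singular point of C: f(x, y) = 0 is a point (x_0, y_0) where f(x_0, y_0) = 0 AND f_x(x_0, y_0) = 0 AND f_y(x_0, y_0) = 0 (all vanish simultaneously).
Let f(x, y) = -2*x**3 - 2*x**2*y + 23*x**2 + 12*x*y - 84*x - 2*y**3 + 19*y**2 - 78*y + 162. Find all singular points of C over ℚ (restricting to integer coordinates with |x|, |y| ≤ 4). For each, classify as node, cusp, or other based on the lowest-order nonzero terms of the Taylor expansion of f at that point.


Singular points: {(3, 3)}; classification: node.

Compute partial derivatives:
  f_x = -6*x**2 - 4*x*y + 46*x + 12*y - 84.
  f_y = -2*x**2 + 12*x - 6*y**2 + 38*y - 78.
Scan x_0 ∈ {−4, ..., 4}. For each x_0, f_y(x_0, y) is a polynomial in y; find its integer roots y ∈ {−4, ..., 4}, then test f_x and f at those candidates.
  x = -4: f_y(-4, y) = -6*y**2 + 38*y - 158; no integer root y with |y| ≤ 4.
  x = -3: f_y(-3, y) = -6*y**2 + 38*y - 132; no integer root y with |y| ≤ 4.
  x = -2: f_y(-2, y) = -6*y**2 + 38*y - 110; no integer root y with |y| ≤ 4.
  x = -1: f_y(-1, y) = -6*y**2 + 38*y - 92; no integer root y with |y| ≤ 4.
  x = 0: f_y(0, y) = -6*y**2 + 38*y - 78; no integer root y with |y| ≤ 4.
  x = 1: f_y(1, y) = -6*y**2 + 38*y - 68; no integer root y with |y| ≤ 4.
  x = 2: f_y(2, y) = -6*y**2 + 38*y - 62; no integer root y with |y| ≤ 4.
  x = 3: f_y(3, y) = -6*y**2 + 38*y - 60; vanishes at y ∈ {3}. (3, 3): f_x = 0, f = 0 — SINGULAR.
  x = 4: f_y(4, y) = -6*y**2 + 38*y - 62; no integer root y with |y| ≤ 4.
Only singular point on the grid: (3, 3).
Classify: substitute x = 3 + u, y = 3 + v and expand: f = -2*u**3 - 2*u**2*v - u**2 - 2*v**3 + v**2.
No constant or linear terms (consistent with a singular point). Quadratic part: -u**2 + v**2. Cubic part: -2*u**3 - 2*u**2*v - 2*v**3.
The quadratic part v**2 - u**2 = (v − u)(v + u) splits into two distinct linear factors, so there are two distinct tangent lines y − 3 = ±(x − 3) — this is a node (ordinary double point).
Classification: node.


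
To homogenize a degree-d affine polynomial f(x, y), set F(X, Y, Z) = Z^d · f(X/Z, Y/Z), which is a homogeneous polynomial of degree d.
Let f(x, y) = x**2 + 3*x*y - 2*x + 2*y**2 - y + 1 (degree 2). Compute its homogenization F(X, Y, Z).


F(X, Y, Z) = X**2 + 3*X*Y - 2*X*Z + 2*Y**2 - Y*Z + Z**2

deg(f) = 2.
Substitute x = X/Z, y = Y/Z into f, then multiply by Z^2.
  monomial 1·x^2·y^0 ↦ 1·X^2·Y^0·Z^0.
  monomial 3·x^1·y^1 ↦ 3·X^1·Y^1·Z^0.
  monomial -2·x^1·y^0 ↦ -2·X^1·Y^0·Z^1.
  monomial 2·x^0·y^2 ↦ 2·X^0·Y^2·Z^0.
  monomial -1·x^0·y^1 ↦ -1·X^0·Y^1·Z^1.
  monomial 1·x^0·y^0 ↦ 1·X^0·Y^0·Z^2.
Collecting: F(X, Y, Z) = X**2 + 3*X*Y - 2*X*Z + 2*Y**2 - Y*Z + Z**2.


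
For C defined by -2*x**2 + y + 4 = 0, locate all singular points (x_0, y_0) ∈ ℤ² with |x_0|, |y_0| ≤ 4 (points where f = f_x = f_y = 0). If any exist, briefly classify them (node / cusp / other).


No singular points in the scanned grid; C is smooth there.

Compute partial derivatives:
  f_x = -4*x.
  f_y = 1.
f_y = 1 is a nonzero constant, so f_y never vanishes: no point (x, y) can satisfy f = f_x = f_y = 0. In particular no (x, y) ∈ {−4, ..., 4}² is singular; the curve is smooth.


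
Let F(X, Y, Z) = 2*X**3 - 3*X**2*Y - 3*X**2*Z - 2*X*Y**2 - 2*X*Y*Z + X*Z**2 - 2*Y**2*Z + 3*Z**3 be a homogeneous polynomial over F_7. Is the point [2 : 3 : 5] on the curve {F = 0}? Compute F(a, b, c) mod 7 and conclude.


F(2,3,5) ≡ 5 (mod 7); P is NOT on the curve.

Evaluate F(2, 3, 5) term-by-term (mod 7).
  2*X**3 ↦ 2·8·1·1 = 16
  -3*X**2*Y ↦ -3·4·3·1 = -36
  -3*X**2*Z ↦ -3·4·1·5 = -60
  -2*X*Y**2 ↦ -2·2·9·1 = -36
  -2*X*Y*Z ↦ -2·2·3·5 = -60
  X*Z**2 ↦ 1·2·1·25 = 50
  -2*Y**2*Z ↦ -2·1·9·5 = -90
  3*Z**3 ↦ 3·1·1·125 = 375
Sum: F(2, 3, 5) = (16) + (-36) + (-60) + (-36) + (-60) + (50) + (-90) + (375) = 159.
Reducing mod 7: 159 ≡ 5 (mod 7).
Since F(a, b, c) ≡ 5 ≠ 0 (mod 7), P does NOT lie on the curve.


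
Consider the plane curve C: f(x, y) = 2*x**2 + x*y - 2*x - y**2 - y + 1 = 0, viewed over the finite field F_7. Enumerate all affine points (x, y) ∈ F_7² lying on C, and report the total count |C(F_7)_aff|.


Affine F_7-points: {(1, 1), (1, 6), (2, 4), (3, 1), (4, 4), (4, 6)}; count = 6.

For each of the 49 pairs (x, y) ∈ F_7², evaluate f(x, y) mod 7. Record the zeros.
  x = 0: [0↦1, 1↦6, 2↦2, 3↦3, 4↦2, 5↦6, 6↦1]  zeros at y ∈ ∅
  x = 1: [0↦1, 1↦0, 2↦4, 3↦6, 4↦6, 5↦4, 6↦0]  zeros at y ∈ {1, 6}
  x = 2: [0↦5, 1↦5, 2↦3, 3↦6, 4↦0, 5↦6, 6↦3]  zeros at y ∈ {4}
  x = 3: [0↦6, 1↦0, 2↦6, 3↦3, 4↦5, 5↦5, 6↦3]  zeros at y ∈ {1}
  x = 4: [0↦4, 1↦6, 2↦6, 3↦4, 4↦0, 5↦1, 6↦0]  zeros at y ∈ {4, 6}
  x = 5: [0↦6, 1↦2, 2↦3, 3↦2, 4↦6, 5↦1, 6↦1]  zeros at y ∈ ∅
  x = 6: [0↦5, 1↦2, 2↦4, 3↦4, 4↦2, 5↦5, 6↦6]  zeros at y ∈ ∅
Collecting zeros: affine points = {(1, 1), (1, 6), (2, 4), (3, 1), (4, 4), (4, 6)}.
Total count |C(F_7)_aff| = 6.


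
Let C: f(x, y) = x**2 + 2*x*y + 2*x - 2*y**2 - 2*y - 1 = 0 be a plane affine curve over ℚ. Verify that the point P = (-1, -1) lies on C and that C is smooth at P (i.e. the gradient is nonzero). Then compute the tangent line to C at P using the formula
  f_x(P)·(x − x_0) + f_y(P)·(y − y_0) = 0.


Tangent line at P: -2*x - 2 = 0.

Step 1: f(-1, -1) = 0, so P lies on C.
Step 2: partial derivatives
  f_x(x, y) = 2*x + 2*y + 2, f_y(x, y) = 2*x - 4*y - 2.
  f_x(P) = -2, f_y(P) = 0 (gradient nonzero, so P is smooth).
Step 3: tangent line at P: -2·(x − -1) + 0·(y − -1) = 0.
Expanding: -2*x - 2 = 0.


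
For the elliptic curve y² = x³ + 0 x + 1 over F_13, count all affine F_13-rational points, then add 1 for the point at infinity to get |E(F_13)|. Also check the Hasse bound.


Affine points = {(0, 1), (0, 12), (2, 3), (2, 10), (4, 0), (5, 3), (5, 10), (6, 3), (6, 10), (10, 0), (12, 0)}; affine count = 11; |E(F_13)| = 12.

Discriminant check: Δ ∝ 4a³ + 27b² = 4·0³ + 27·1² = 4·0 + 27·1 ≡ 1 (mod 13). Nonzero ⇒ E is nonsingular.
For each x ∈ F_13, compute rhs = x³ + 0·x + 1 mod 13, then count y ∈ F_13 with y² ≡ rhs.
  x = 0: rhs = 1, matching y values: 1, 12 (2 points).
  x = 1: rhs = 2, matching y values: none (0 points).
  x = 2: rhs = 9, matching y values: 3, 10 (2 points).
  x = 3: rhs = 2, matching y values: none (0 points).
  x = 4: rhs = 0, matching y values: 0 (1 points).
  x = 5: rhs = 9, matching y values: 3, 10 (2 points).
  x = 6: rhs = 9, matching y values: 3, 10 (2 points).
  x = 7: rhs = 6, matching y values: none (0 points).
  x = 8: rhs = 6, matching y values: none (0 points).
  x = 9: rhs = 2, matching y values: none (0 points).
  x = 10: rhs = 0, matching y values: 0 (1 points).
  x = 11: rhs = 6, matching y values: none (0 points).
  x = 12: rhs = 0, matching y values: 0 (1 points).
Total affine count: 11.
Full point count |E(F_13)| = 11 + 1 = 12.
Hasse bound: |12 − (13+1)| = |-2| = 2 ≤ 2√13 ≈ 7.2111 ✓.


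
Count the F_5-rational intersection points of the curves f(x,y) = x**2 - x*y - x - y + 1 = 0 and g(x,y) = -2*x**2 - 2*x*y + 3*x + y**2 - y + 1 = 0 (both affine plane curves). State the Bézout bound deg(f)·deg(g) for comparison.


Common zeros: {(2, 1), (3, 3)}; count = 2; Bézout bound = 4.

deg(f) = 2, deg(g) = 2, so Bézout bound = 4.
Scan x ∈ F_5. For each x, list the y ∈ F_5 with f(x, y) ≡ 0 and those with g(x, y) ≡ 0 (mod 5); the common zeros in that column are the intersection.
  x = 0: f ≡ 0 at y ∈ {1}; g ≡ 0 at y ∈ ∅; common: ∅.
  x = 1: f ≡ 0 at y ∈ {3}; g ≡ 0 at y ∈ {1, 2}; common: ∅.
  x = 2: f ≡ 0 at y ∈ {1}; g ≡ 0 at y ∈ {1, 4}; common: {1}.
  x = 3: f ≡ 0 at y ∈ {3}; g ≡ 0 at y ∈ {3, 4}; common: {3}.
  x = 4: f ≡ 0 at y ∈ ∅; g ≡ 0 at y ∈ ∅; common: ∅.
Collecting: common zeros = {(2, 1), (3, 3)}, so the count is 2.
Comparison with the Bézout bound: 2 ≤ 4 = deg(f)·deg(g), as expected for curves with no common component (the affine F_5-count falls short of the bound because intersections may lie at infinity, over extension fields, or carry multiplicity).


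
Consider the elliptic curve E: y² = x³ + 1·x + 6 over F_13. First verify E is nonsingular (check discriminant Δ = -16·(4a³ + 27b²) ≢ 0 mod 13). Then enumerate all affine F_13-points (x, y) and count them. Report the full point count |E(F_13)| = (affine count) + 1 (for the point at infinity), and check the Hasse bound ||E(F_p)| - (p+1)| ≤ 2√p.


Affine points = {(2, 4), (2, 9), (3, 6), (3, 7), (4, 3), (4, 10), (9, 4), (9, 9), (11, 3), (11, 10), (12, 2), (12, 11)}; affine count = 12; |E(F_13)| = 13.

Discriminant check: Δ ∝ 4a³ + 27b² = 4·1³ + 27·6² = 4·1 + 27·36 ≡ 1 (mod 13). Nonzero ⇒ E is nonsingular.
For each x ∈ F_13, compute rhs = x³ + 1·x + 6 mod 13, then count y ∈ F_13 with y² ≡ rhs.
  x = 0: rhs = 6, matching y values: none (0 points).
  x = 1: rhs = 8, matching y values: none (0 points).
  x = 2: rhs = 3, matching y values: 4, 9 (2 points).
  x = 3: rhs = 10, matching y values: 6, 7 (2 points).
  x = 4: rhs = 9, matching y values: 3, 10 (2 points).
  x = 5: rhs = 6, matching y values: none (0 points).
  x = 6: rhs = 7, matching y values: none (0 points).
  x = 7: rhs = 5, matching y values: none (0 points).
  x = 8: rhs = 6, matching y values: none (0 points).
  x = 9: rhs = 3, matching y values: 4, 9 (2 points).
  x = 10: rhs = 2, matching y values: none (0 points).
  x = 11: rhs = 9, matching y values: 3, 10 (2 points).
  x = 12: rhs = 4, matching y values: 2, 11 (2 points).
Total affine count: 12.
Full point count |E(F_13)| = 12 + 1 = 13.
Hasse bound: |13 − (13+1)| = |-1| = 1 ≤ 2√13 ≈ 7.2111 ✓.


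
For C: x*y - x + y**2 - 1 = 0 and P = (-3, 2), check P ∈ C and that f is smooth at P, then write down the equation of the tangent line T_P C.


Tangent line at P: x + y + 1 = 0.

Step 1: f(-3, 2) = 0, so P lies on C.
Step 2: partial derivatives
  f_x(x, y) = y - 1, f_y(x, y) = x + 2*y.
  f_x(P) = 1, f_y(P) = 1 (gradient nonzero, so P is smooth).
Step 3: tangent line at P: 1·(x − -3) + 1·(y − 2) = 0.
Expanding: x + y + 1 = 0.


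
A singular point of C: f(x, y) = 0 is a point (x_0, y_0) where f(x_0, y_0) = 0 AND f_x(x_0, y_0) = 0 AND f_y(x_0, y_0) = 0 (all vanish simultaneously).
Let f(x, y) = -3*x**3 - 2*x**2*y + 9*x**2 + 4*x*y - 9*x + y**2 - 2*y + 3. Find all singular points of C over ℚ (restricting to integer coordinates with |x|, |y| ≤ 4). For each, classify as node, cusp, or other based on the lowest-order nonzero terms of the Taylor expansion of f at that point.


Singular points: {(1, 0)}; classification: cusp.

Compute partial derivatives:
  f_x = -9*x**2 - 4*x*y + 18*x + 4*y - 9.
  f_y = -2*x**2 + 4*x + 2*y - 2.
Scan x_0 ∈ {−4, ..., 4}. For each x_0, f_y(x_0, y) is a polynomial in y; find its integer roots y ∈ {−4, ..., 4}, then test f_x and f at those candidates.
  x = -4: f_y(-4, y) = 2*y - 50; no integer root y with |y| ≤ 4.
  x = -3: f_y(-3, y) = 2*y - 32; no integer root y with |y| ≤ 4.
  x = -2: f_y(-2, y) = 2*y - 18; no integer root y with |y| ≤ 4.
  x = -1: f_y(-1, y) = 2*y - 8; vanishes at y ∈ {4}. (-1, 4): f_x = -4 ≠ 0.
  x = 0: f_y(0, y) = 2*y - 2; vanishes at y ∈ {1}. (0, 1): f_x = -5 ≠ 0.
  x = 1: f_y(1, y) = 2*y; vanishes at y ∈ {0}. (1, 0): f_x = 0, f = 0 — SINGULAR.
  x = 2: f_y(2, y) = 2*y - 2; vanishes at y ∈ {1}. (2, 1): f_x = -13 ≠ 0.
  x = 3: f_y(3, y) = 2*y - 8; vanishes at y ∈ {4}. (3, 4): f_x = -68 ≠ 0.
  x = 4: f_y(4, y) = 2*y - 18; no integer root y with |y| ≤ 4.
Only singular point on the grid: (1, 0).
Classify: substitute x = 1 + u, y = 0 + v and expand: f = -3*u**3 - 2*u**2*v + v**2.
No constant or linear terms (consistent with a singular point). Quadratic part: v**2. Cubic part: -3*u**3 - 2*u**2*v.
The quadratic part v**2 is a perfect square, so there is a single (double) tangent line v = 0, i.e. y = 0. Restricting the cubic part to that line (v = 0) leaves -3*u**3 ≠ 0, so f is not divisible by v and the branch is v² ≈ 3*u**3 to lowest order — this is a cusp.
Classification: cusp.


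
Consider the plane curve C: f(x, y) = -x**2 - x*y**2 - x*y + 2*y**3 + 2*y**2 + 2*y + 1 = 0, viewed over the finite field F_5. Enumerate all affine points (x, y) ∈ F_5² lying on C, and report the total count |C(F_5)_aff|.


Affine F_5-points: {(1, 0), (2, 4), (3, 4), (4, 0), (4, 3)}; count = 5.

For each of the 25 pairs (x, y) ∈ F_5², evaluate f(x, y) mod 5. Record the zeros.
  x = 0: [0↦1, 1↦2, 2↦4, 3↦4, 4↦4]  zeros at y ∈ ∅
  x = 1: [0↦0, 1↦4, 2↦2, 3↦1, 4↦3]  zeros at y ∈ {0}
  x = 2: [0↦2, 1↦4, 2↦3, 3↦1, 4↦0]  zeros at y ∈ {4}
  x = 3: [0↦2, 1↦2, 2↦2, 3↦4, 4↦0]  zeros at y ∈ {4}
  x = 4: [0↦0, 1↦3, 2↦4, 3↦0, 4↦3]  zeros at y ∈ {0, 3}
Collecting zeros: affine points = {(1, 0), (2, 4), (3, 4), (4, 0), (4, 3)}.
Total count |C(F_5)_aff| = 5.


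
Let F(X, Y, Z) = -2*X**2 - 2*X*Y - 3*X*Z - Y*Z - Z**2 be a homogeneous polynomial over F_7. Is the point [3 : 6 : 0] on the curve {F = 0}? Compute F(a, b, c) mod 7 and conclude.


F(3,6,0) ≡ 2 (mod 7); P is NOT on the curve.

Evaluate F(3, 6, 0) term-by-term (mod 7).
  -2*X**2 ↦ -2·9·1·1 = -18
  -2*X*Y ↦ -2·3·6·1 = -36
  -3*X*Z ↦ -3·3·1·0 = 0
  -Y*Z ↦ -1·1·6·0 = 0
  -Z**2 ↦ -1·1·1·0 = 0
Sum: F(3, 6, 0) = (-18) + (-36) + (0) + (0) + (0) = -54.
Reducing mod 7: -54 ≡ 2 (mod 7).
Since F(a, b, c) ≡ 2 ≠ 0 (mod 7), P does NOT lie on the curve.


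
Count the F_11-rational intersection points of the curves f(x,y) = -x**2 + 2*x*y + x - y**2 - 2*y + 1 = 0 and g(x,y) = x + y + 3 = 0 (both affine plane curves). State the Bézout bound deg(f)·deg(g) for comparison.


Common zeros: {(8, 0), (9, 10)}; count = 2; Bézout bound = 2.

deg(f) = 2, deg(g) = 1, so Bézout bound = 2.
Scan x ∈ F_11. For each x, list the y ∈ F_11 with f(x, y) ≡ 0 and those with g(x, y) ≡ 0 (mod 11); the common zeros in that column are the intersection.
  x = 0: f ≡ 0 at y ∈ ∅; g ≡ 0 at y ∈ {8}; common: ∅.
  x = 1: f ≡ 0 at y ∈ {1, 10}; g ≡ 0 at y ∈ {7}; common: ∅.
  x = 2: f ≡ 0 at y ∈ {1}; g ≡ 0 at y ∈ {6}; common: ∅.
  x = 3: f ≡ 0 at y ∈ ∅; g ≡ 0 at y ∈ {5}; common: ∅.
  x = 4: f ≡ 0 at y ∈ {0, 6}; g ≡ 0 at y ∈ {4}; common: ∅.
  x = 5: f ≡ 0 at y ∈ ∅; g ≡ 0 at y ∈ {3}; common: ∅.
  x = 6: f ≡ 0 at y ∈ ∅; g ≡ 0 at y ∈ {2}; common: ∅.
  x = 7: f ≡ 0 at y ∈ ∅; g ≡ 0 at y ∈ {1}; common: ∅.
  x = 8: f ≡ 0 at y ∈ {0, 3}; g ≡ 0 at y ∈ {0}; common: {0}.
  x = 9: f ≡ 0 at y ∈ {6, 10}; g ≡ 0 at y ∈ {10}; common: {10}.
  x = 10: f ≡ 0 at y ∈ {3, 4}; g ≡ 0 at y ∈ {9}; common: ∅.
Collecting: common zeros = {(8, 0), (9, 10)}, so the count is 2.
Comparison with the Bézout bound: 2 ≤ 2 = deg(f)·deg(g), as expected for curves with no common component (the bound is attained).


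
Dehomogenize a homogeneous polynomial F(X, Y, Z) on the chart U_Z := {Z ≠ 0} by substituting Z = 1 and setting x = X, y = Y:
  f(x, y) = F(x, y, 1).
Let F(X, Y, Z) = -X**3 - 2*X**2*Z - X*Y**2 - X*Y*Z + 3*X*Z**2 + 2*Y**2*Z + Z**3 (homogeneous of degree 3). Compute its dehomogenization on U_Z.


f(x, y) = -x**3 - 2*x**2 - x*y**2 - x*y + 3*x + 2*y**2 + 1

On U_Z we set Z = 1. Each monomial c·X^i·Y^j·Z^k in F becomes c·x^i·y^j·1^k = c·x^i·y^j.
Substituting Z = 1: F(X, Y, 1) = -x**3 - 2*x**2 - x*y**2 - x*y + 3*x + 2*y**2 + 1.
Note: deg(f) ≤ deg(F) = 3; strict inequality happens when F is divisible by Z (lost terms).


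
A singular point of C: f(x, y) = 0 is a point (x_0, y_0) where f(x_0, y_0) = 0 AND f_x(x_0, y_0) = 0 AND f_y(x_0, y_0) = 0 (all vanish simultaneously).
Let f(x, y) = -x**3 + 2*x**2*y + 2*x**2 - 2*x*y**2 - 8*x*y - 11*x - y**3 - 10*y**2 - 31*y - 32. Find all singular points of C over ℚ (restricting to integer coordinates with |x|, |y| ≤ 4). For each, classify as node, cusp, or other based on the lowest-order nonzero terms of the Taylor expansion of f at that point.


Singular points: {(-1, -3)}; classification: node.

Compute partial derivatives:
  f_x = -3*x**2 + 4*x*y + 4*x - 2*y**2 - 8*y - 11.
  f_y = 2*x**2 - 4*x*y - 8*x - 3*y**2 - 20*y - 31.
Scan x_0 ∈ {−4, ..., 4}. For each x_0, f_y(x_0, y) is a polynomial in y; find its integer roots y ∈ {−4, ..., 4}, then test f_x and f at those candidates.
  x = -4: f_y(-4, y) = -3*y**2 - 4*y + 33; no integer root y with |y| ≤ 4.
  x = -3: f_y(-3, y) = -3*y**2 - 8*y + 11; vanishes at y ∈ {1}. (-3, 1): f_x = -72 ≠ 0.
  x = -2: f_y(-2, y) = -3*y**2 - 12*y - 7; no integer root y with |y| ≤ 4.
  x = -1: f_y(-1, y) = -3*y**2 - 16*y - 21; vanishes at y ∈ {-3}. (-1, -3): f_x = 0, f = 0 — SINGULAR.
  x = 0: f_y(0, y) = -3*y**2 - 20*y - 31; no integer root y with |y| ≤ 4.
  x = 1: f_y(1, y) = -3*y**2 - 24*y - 37; no integer root y with |y| ≤ 4.
  x = 2: f_y(2, y) = -3*y**2 - 28*y - 39; no integer root y with |y| ≤ 4.
  x = 3: f_y(3, y) = -3*y**2 - 32*y - 37; no integer root y with |y| ≤ 4.
  x = 4: f_y(4, y) = -3*y**2 - 36*y - 31; no integer root y with |y| ≤ 4.
Only singular point on the grid: (-1, -3).
Classify: substitute x = -1 + u, y = -3 + v and expand: f = -u**3 + 2*u**2*v - u**2 - 2*u*v**2 - v**3 + v**2.
No constant or linear terms (consistent with a singular point). Quadratic part: -u**2 + v**2. Cubic part: -u**3 + 2*u**2*v - 2*u*v**2 - v**3.
The quadratic part v**2 - u**2 = (v − u)(v + u) splits into two distinct linear factors, so there are two distinct tangent lines y − -3 = ±(x − -1) — this is a node (ordinary double point).
Classification: node.


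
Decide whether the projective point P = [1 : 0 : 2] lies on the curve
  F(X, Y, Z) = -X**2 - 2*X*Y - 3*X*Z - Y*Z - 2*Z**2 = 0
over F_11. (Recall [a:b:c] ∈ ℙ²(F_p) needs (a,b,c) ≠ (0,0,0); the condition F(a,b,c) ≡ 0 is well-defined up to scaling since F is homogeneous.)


F(1,0,2) ≡ 7 (mod 11); P is NOT on the curve.

Evaluate F(1, 0, 2) term-by-term (mod 11).
  -X**2 ↦ -1·1·1·1 = -1
  -2*X*Y ↦ -2·1·0·1 = 0
  -3*X*Z ↦ -3·1·1·2 = -6
  -Y*Z ↦ -1·1·0·2 = 0
  -2*Z**2 ↦ -2·1·1·4 = -8
Sum: F(1, 0, 2) = (-1) + (0) + (-6) + (0) + (-8) = -15.
Reducing mod 11: -15 ≡ 7 (mod 11).
Since F(a, b, c) ≡ 7 ≠ 0 (mod 11), P does NOT lie on the curve.


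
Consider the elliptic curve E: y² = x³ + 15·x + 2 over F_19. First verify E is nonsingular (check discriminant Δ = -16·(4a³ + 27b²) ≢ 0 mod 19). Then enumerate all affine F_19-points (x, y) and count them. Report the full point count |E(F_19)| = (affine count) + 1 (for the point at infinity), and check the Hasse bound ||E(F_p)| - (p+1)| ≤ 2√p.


Affine points = {(3, 6), (3, 13), (6, 2), (6, 17), (8, 8), (8, 11), (9, 7), (9, 12), (11, 4), (11, 15), (13, 0), (14, 7), (14, 12), (15, 7), (15, 12), (16, 5), (16, 14), (18, 9), (18, 10)}; affine count = 19; |E(F_19)| = 20.

Discriminant check: Δ ∝ 4a³ + 27b² = 4·15³ + 27·2² = 4·3375 + 27·4 ≡ 4 (mod 19). Nonzero ⇒ E is nonsingular.
For each x ∈ F_19, compute rhs = x³ + 15·x + 2 mod 19, then count y ∈ F_19 with y² ≡ rhs.
  x = 0: rhs = 2, matching y values: none (0 points).
  x = 1: rhs = 18, matching y values: none (0 points).
  x = 2: rhs = 2, matching y values: none (0 points).
  x = 3: rhs = 17, matching y values: 6, 13 (2 points).
  x = 4: rhs = 12, matching y values: none (0 points).
  x = 5: rhs = 12, matching y values: none (0 points).
  x = 6: rhs = 4, matching y values: 2, 17 (2 points).
  x = 7: rhs = 13, matching y values: none (0 points).
  x = 8: rhs = 7, matching y values: 8, 11 (2 points).
  x = 9: rhs = 11, matching y values: 7, 12 (2 points).
  x = 10: rhs = 12, matching y values: none (0 points).
  x = 11: rhs = 16, matching y values: 4, 15 (2 points).
  x = 12: rhs = 10, matching y values: none (0 points).
  x = 13: rhs = 0, matching y values: 0 (1 points).
  x = 14: rhs = 11, matching y values: 7, 12 (2 points).
  x = 15: rhs = 11, matching y values: 7, 12 (2 points).
  x = 16: rhs = 6, matching y values: 5, 14 (2 points).
  x = 17: rhs = 2, matching y values: none (0 points).
  x = 18: rhs = 5, matching y values: 9, 10 (2 points).
Total affine count: 19.
Full point count |E(F_19)| = 19 + 1 = 20.
Hasse bound: |20 − (19+1)| = |0| = 0 ≤ 2√19 ≈ 8.7178 ✓.


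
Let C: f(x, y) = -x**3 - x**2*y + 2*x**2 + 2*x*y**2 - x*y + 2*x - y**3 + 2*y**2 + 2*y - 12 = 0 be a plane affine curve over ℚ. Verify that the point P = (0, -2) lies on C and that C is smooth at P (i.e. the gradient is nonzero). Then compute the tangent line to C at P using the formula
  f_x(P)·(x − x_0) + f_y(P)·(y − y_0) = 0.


Tangent line at P: 12*x - 18*y - 36 = 0.

Step 1: f(0, -2) = 0, so P lies on C.
Step 2: partial derivatives
  f_x(x, y) = -3*x**2 - 2*x*y + 4*x + 2*y**2 - y + 2, f_y(x, y) = -x**2 + 4*x*y - x - 3*y**2 + 4*y + 2.
  f_x(P) = 12, f_y(P) = -18 (gradient nonzero, so P is smooth).
Step 3: tangent line at P: 12·(x − 0) + -18·(y − -2) = 0.
Expanding: 12*x - 18*y - 36 = 0.


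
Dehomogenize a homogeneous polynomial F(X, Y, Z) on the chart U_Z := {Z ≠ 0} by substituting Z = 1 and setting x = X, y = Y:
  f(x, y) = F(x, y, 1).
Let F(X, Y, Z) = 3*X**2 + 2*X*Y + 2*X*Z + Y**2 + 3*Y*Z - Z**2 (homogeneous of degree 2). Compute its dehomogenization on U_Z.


f(x, y) = 3*x**2 + 2*x*y + 2*x + y**2 + 3*y - 1

On U_Z we set Z = 1. Each monomial c·X^i·Y^j·Z^k in F becomes c·x^i·y^j·1^k = c·x^i·y^j.
Substituting Z = 1: F(X, Y, 1) = 3*x**2 + 2*x*y + 2*x + y**2 + 3*y - 1.
Note: deg(f) ≤ deg(F) = 2; strict inequality happens when F is divisible by Z (lost terms).
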